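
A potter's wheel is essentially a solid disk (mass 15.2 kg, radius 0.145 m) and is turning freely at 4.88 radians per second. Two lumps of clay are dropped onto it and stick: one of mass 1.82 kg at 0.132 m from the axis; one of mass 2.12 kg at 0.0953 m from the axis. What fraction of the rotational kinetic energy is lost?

The added mass arrives with no angular momentum about the axis, and any external torque about the axis is negligible, so the system's angular momentum is conserved.
I_p = ½(15.2)(0.145)² = 0.1598 kg·m².
Added inertia Σmr² = (1.82)(0.132)² + (2.12)(0.0953)² = 0.05097 kg·m²; I_f = 0.1598 + 0.05097 = 0.2108 kg·m².
ω_f = I_p ω_i / I_f = (0.1598)(4.88) / 0.2108 = 3.700 rad/s.
KE_i = ½(0.1598)(4.880 rad/s)² = 1.903 J; KE_f = ½(0.2108)(3.700)² = 1.443 J.
Fraction lost = 0.2418.

fraction ≈ 0.242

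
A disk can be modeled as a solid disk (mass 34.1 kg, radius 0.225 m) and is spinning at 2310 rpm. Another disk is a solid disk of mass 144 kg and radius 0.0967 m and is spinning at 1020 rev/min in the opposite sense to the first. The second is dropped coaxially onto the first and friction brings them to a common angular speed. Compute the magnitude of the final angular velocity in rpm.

The coupling torques are internal; angular momentum about the shared axis is conserved.
Moments of inertia: I_A = ½(34.1)(0.225)² = 0.8632 kg·m²; I_B = ½(144)(0.0967)² = 0.6733 kg·m².
Taking A's sense as positive: L = (0.8632)(2310) − (0.6733)(1020) = 1307 kg·m²·rpm.
Combined I = 0.8632 + 0.6733 = 1.536 kg·m².
ω_f = L / I = 1307 / 1.536 = 850.8 rpm.

|ω_f| ≈ 851 rpm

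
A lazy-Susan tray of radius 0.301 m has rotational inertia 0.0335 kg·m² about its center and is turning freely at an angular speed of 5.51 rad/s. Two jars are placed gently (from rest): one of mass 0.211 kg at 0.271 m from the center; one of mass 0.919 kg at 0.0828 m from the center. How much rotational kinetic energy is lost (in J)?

energy lost ≈ 0.200 J

The added mass arrives with no angular momentum about the center, and any external torque about the center is negligible, so the system's angular momentum is conserved.
Added inertia Σmr² = (0.211)(0.271)² + (0.919)(0.0828)² = 0.02180 kg·m²; I_f = 0.03350 + 0.02180 = 0.05530 kg·m².
ω_f = I_p ω_i / I_f = (0.03350)(5.51) / 0.05530 = 3.338 rad/s.
KE_i = ½(0.03350)(5.510 rad/s)² = 0.5085 J; KE_f = ½(0.05530)(3.338)² = 0.3081 J.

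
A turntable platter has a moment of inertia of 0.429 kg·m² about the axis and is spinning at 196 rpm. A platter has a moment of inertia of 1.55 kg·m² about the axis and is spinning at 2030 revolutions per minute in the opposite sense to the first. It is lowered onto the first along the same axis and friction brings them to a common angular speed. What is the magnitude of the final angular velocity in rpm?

|ω_f| ≈ 1550 rpm

The coupling torques are internal; angular momentum about the shared axis is conserved.
Taking A's sense as positive: L = (0.4290)(196) − (1.550)(2030) = -3062 kg·m²·rpm.
Combined I = 0.4290 + 1.550 = 1.979 kg·m².
ω_f = L / I = -3062 / 1.979 = -1547 rpm.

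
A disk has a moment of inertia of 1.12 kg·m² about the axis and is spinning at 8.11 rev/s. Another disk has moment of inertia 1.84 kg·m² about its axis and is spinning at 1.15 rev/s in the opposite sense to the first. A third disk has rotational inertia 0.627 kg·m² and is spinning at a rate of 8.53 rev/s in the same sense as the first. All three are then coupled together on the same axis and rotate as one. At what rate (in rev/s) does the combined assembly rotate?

|ω_f| ≈ 3.43 rev/s

No external torque acts about the common axis, so total angular momentum is conserved.
Taking A's sense as positive: L = (1.120)(8.11) − (1.840)(1.15) + (0.6270)(8.53) = 12.32 kg·m²·rev/s.
Combined I = 1.120 + 1.840 + 0.6270 = 3.587 kg·m².
ω_f = L / I = 12.32 / 3.587 = 3.433 rev/s.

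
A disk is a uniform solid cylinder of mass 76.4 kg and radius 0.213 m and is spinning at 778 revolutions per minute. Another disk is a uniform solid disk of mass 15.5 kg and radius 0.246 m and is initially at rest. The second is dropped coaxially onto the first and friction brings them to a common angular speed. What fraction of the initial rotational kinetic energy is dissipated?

fraction ≈ 0.213

The coupling torques are internal; angular momentum about the shared axis is conserved.
Moments of inertia: I_A = ½(76.4)(0.213)² = 1.733 kg·m²; I_B = ½(15.5)(0.246)² = 0.4690 kg·m².
Taking A's sense as positive: L = (1.733)(778) = 1348 kg·m²·rpm.
Combined I = 1.733 + 0.4690 = 2.202 kg·m².
ω_f = L / I = 1348 / 2.202 = 612.3 rpm.
KE_i = ½ΣIω² = 5752 J; KE_f = ½(2.202)(64.12)² = 4527 J.
Fraction dissipated = (KE_i − KE_f)/KE_i = 0.2130.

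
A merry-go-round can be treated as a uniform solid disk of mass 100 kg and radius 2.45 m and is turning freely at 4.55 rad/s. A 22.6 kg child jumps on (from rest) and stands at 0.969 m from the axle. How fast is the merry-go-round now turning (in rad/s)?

The added mass arrives with no angular momentum about the axle, and any external torque about the axle is negligible, so the system's angular momentum is conserved.
I_p = ½(100)(2.45)² = 300.1 kg·m².
Added inertia Σmr² = (22.6)(0.969)² = 21.22 kg·m²; I_f = 300.1 + 21.22 = 321.3 kg·m².
ω_f = I_p ω_i / I_f = (300.1)(4.55) / 321.3 = 4.250 rad/s.

ω_f ≈ 4.25 rad/s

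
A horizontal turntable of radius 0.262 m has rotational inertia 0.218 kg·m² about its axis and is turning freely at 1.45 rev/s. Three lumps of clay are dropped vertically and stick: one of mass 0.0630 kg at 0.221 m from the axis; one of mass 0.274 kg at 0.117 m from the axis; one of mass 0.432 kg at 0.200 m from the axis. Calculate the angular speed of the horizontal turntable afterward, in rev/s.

ω_f ≈ 1.31 rev/s

No external torque acts about the axis; L_before = L_after.
Added inertia Σmr² = (0.0630)(0.221)² + (0.274)(0.117)² + (0.432)(0.200)² = 0.02411 kg·m²; I_f = 0.2180 + 0.02411 = 0.2421 kg·m².
ω_f = I_p ω_i / I_f = (0.2180)(1.45) / 0.2421 = 1.306 rev/s.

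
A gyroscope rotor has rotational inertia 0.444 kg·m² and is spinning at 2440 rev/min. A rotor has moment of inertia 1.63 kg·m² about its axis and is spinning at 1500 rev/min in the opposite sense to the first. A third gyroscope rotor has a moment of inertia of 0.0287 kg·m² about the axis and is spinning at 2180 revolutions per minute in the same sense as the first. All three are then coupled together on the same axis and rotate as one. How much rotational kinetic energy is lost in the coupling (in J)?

The coupling torques are internal; angular momentum about the shared axis is conserved.
Taking A's sense as positive: L = (0.4440)(2440) − (1.630)(1500) + (0.02870)(2180) = -1299 kg·m²·rpm.
Combined I = 0.4440 + 1.630 + 0.02870 = 2.103 kg·m².
ω_f = L / I = -1299 / 2.103 = -617.8 rpm.
KE_i = ½ΣIω² = 35350 J; KE_f = ½(2.103)(64.70)² = 4401 J.

ΔKE lost ≈ 31000 J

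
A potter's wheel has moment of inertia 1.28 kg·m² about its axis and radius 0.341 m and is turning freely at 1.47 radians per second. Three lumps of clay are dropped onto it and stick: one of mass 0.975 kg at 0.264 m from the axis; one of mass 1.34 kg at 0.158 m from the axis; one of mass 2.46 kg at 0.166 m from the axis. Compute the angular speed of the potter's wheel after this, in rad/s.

ω_f ≈ 1.30 rad/s

The added mass arrives with no angular momentum about the axis, and any external torque about the axis is negligible, so the system's angular momentum is conserved.
Added inertia Σmr² = (0.975)(0.264)² + (1.34)(0.158)² + (2.46)(0.166)² = 0.1692 kg·m²; I_f = 1.280 + 0.1692 = 1.449 kg·m².
ω_f = I_p ω_i / I_f = (1.280)(1.47) / 1.449 = 1.298 rad/s.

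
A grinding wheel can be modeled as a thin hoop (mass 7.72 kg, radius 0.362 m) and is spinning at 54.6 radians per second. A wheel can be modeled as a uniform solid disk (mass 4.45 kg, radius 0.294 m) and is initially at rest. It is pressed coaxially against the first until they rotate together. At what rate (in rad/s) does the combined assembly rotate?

|ω_f| ≈ 45.9 rad/s

The coupling torques are internal; angular momentum about the shared axis is conserved.
Moments of inertia: I_A = (7.72)(0.362)² = 1.012 kg·m²; I_B = ½(4.45)(0.294)² = 0.1923 kg·m².
Taking A's sense as positive: L = (1.012)(54.6) = 55.24 kg·m²·rad/s.
Combined I = 1.012 + 0.1923 = 1.204 kg·m².
ω_f = L / I = 55.24 / 1.204 = 45.88 rad/s.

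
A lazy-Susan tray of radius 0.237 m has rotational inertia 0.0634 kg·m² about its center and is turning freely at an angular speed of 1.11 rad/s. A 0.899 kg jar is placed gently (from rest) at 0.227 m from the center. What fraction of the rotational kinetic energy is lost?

No external torque acts about the center; L_before = L_after.
Added inertia Σmr² = (0.899)(0.227)² = 0.04632 kg·m²; I_f = 0.06340 + 0.04632 = 0.1097 kg·m².
ω_f = I_p ω_i / I_f = (0.06340)(1.11) / 0.1097 = 0.6414 rad/s.
KE_i = ½(0.06340)(1.110 rad/s)² = 0.03906 J; KE_f = ½(0.1097)(0.6414)² = 0.02257 J.
Fraction lost = 0.4222.

fraction ≈ 0.422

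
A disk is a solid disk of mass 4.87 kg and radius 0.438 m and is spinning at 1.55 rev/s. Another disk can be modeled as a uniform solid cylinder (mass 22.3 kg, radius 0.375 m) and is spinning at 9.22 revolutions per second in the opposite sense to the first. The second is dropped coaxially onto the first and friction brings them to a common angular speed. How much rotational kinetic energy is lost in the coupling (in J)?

ΔKE lost ≈ 824 J

The coupling torques are internal; angular momentum about the shared axis is conserved.
Moments of inertia: I_A = ½(4.87)(0.438)² = 0.4671 kg·m²; I_B = ½(22.3)(0.375)² = 1.568 kg·m².
Taking A's sense as positive: L = (0.4671)(1.55) − (1.568)(9.22) = -13.73 kg·m²·rev/s.
Combined I = 0.4671 + 1.568 = 2.035 kg·m².
ω_f = L / I = -13.73 / 2.035 = -6.748 rev/s.
KE_i = ½ΣIω² = 2653 J; KE_f = ½(2.035)(42.40)² = 1829 J.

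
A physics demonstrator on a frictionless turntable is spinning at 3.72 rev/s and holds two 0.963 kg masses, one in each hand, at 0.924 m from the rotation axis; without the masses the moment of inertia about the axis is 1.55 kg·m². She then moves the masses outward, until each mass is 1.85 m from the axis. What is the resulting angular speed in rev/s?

With no external torque about the axis, L is conserved: I₁ω₁ = I₂ω₂.
I₁ = 1.55 + 2(0.963)(0.924)² = 3.194 kg·m²; I₂ = 1.55 + 2(0.963)(1.85)² = 8.142 kg·m².
ω₂ = I₁ω₁ / I₂ = (3.194)(3.72 rev/s) / (8.142) = 1.460 rev/s.

ω₂ ≈ 1.46 rev/s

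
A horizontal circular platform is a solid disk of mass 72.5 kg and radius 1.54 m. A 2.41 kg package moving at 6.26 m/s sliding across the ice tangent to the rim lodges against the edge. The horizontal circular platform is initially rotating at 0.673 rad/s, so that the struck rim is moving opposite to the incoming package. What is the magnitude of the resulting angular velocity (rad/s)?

The axle reaction passes through the central axle and exerts no torque about it; angular momentum about the central axle is conserved through the impact.
I_p = ½(72.5)(1.54)² = 85.97 kg·m². Taking the sense of the package's angular momentum as positive, L_{package} = m v R = (2.41)(6.26)(1.54) = 23.23 kg·m²/s.
L_i = −I_p ω_p + m v R = −(85.97)(0.673) + 23.23 = -34.62 kg·m²/s.
After sticking, I_f = I_p + m R² = 85.97 + (2.41)(1.54)² = 91.69 kg·m².
ω_f = L_i / I_f = -34.62 / 91.69 = -0.3776 rad/s.

|ω_f| ≈ 0.378 rad/s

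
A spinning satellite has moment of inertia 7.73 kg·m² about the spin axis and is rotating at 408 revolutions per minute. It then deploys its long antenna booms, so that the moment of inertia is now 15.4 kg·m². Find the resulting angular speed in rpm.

Angular momentum about the spin axis is conserved since the torque about it is zero.
ω₂ = I₁ω₁ / I₂ = (7.730)(408 rpm) / (15.40) = 204.8 rpm.

ω₂ ≈ 205 rpm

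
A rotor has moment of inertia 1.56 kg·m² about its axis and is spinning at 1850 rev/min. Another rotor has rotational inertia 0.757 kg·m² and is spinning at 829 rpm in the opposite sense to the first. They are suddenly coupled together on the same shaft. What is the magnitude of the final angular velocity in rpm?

No external torque acts about the common axis, so total angular momentum is conserved.
Taking A's sense as positive: L = (1.560)(1850) − (0.7570)(829) = 2258 kg·m²·rpm.
Combined I = 1.560 + 0.7570 = 2.317 kg·m².
ω_f = L / I = 2258 / 2.317 = 974.7 rpm.

|ω_f| ≈ 975 rpm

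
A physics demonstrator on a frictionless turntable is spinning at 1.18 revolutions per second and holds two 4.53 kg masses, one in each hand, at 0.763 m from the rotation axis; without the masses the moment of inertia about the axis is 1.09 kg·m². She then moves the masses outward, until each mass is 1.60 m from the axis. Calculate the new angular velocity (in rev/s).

With no external torque about the axis, L is conserved: I₁ω₁ = I₂ω₂.
I₁ = 1.09 + 2(4.53)(0.763)² = 6.364 kg·m²; I₂ = 1.09 + 2(4.53)(1.60)² = 24.28 kg·m².
ω₂ = I₁ω₁ / I₂ = (6.364)(1.18 rev/s) / (24.28) = 0.3093 rev/s.

ω₂ ≈ 0.309 rev/s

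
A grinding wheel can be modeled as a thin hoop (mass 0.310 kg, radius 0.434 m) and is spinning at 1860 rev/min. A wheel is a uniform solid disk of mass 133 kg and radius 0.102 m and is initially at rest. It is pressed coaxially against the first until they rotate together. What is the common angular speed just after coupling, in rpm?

|ω_f| ≈ 145 rpm

The coupling torques are internal; angular momentum about the shared axis is conserved.
Moments of inertia: I_A = (0.310)(0.434)² = 0.05839 kg·m²; I_B = ½(133)(0.102)² = 0.6919 kg·m².
Taking A's sense as positive: L = (0.05839)(1860) = 108.6 kg·m²·rpm.
Combined I = 0.05839 + 0.6919 = 0.7503 kg·m².
ω_f = L / I = 108.6 / 0.7503 = 144.8 rpm.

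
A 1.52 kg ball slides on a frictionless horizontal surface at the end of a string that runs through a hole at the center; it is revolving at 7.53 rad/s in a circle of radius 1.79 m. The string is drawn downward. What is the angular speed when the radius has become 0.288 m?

ω₂ ≈ 291 rad/s

The constraining force is radial, so m r² ω about the center is conserved.
ω₂ = ω₁ (r₁/r₂)² = (7.53)(1.79/0.288)² = 290.9 rad/s.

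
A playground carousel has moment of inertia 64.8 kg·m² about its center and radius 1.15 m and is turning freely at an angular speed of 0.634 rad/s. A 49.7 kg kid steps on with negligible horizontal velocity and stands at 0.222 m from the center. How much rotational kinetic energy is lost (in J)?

The added mass arrives with no angular momentum about the center, and any external torque about the center is negligible, so the system's angular momentum is conserved.
Added inertia Σmr² = (49.7)(0.222)² = 2.449 kg·m²; I_f = 64.80 + 2.449 = 67.25 kg·m².
ω_f = I_p ω_i / I_f = (64.80)(0.634) / 67.25 = 0.6109 rad/s.
KE_i = ½(64.80)(0.6340 rad/s)² = 13.02 J; KE_f = ½(67.25)(0.6109)² = 12.55 J.

energy lost ≈ 0.474 J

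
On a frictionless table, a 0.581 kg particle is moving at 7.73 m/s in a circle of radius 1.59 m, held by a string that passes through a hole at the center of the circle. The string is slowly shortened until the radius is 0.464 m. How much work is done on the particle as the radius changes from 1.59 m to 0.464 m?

W ≈ 186 J

Central (radial) force ⇒ zero torque about the center ⇒ m v r is constant.
v₂ = v₁ r₁ / r₂ = (7.73)(1.59) / (0.464) = 26.49 m/s.
W = ΔKE = ½m(v₂² − v₁²) = 186.5 J.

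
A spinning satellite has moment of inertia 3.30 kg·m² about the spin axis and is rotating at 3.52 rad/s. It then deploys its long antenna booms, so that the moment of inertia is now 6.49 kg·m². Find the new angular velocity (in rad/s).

ω₂ ≈ 1.79 rad/s

No external torque acts about the spin axis, so angular momentum is conserved.
ω₂ = I₁ω₁ / I₂ = (3.300)(3.52 rad/s) / (6.490) = 1.790 rad/s.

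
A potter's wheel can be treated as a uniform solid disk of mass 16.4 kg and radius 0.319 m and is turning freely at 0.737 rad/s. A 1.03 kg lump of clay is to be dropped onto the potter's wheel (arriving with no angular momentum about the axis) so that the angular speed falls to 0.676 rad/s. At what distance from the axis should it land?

r ≈ 0.270 m

The added mass arrives with no angular momentum about the axis, and any external torque about the axis is negligible, so the system's angular momentum is conserved.
I_p = ½(16.4)(0.319)² = 0.8344 kg·m².
I_p ω_i = (I_p + m r²) ω_f ⇒ m r² = I_p(ω_i/ω_f − 1) = 0.8344(0.737/0.676 − 1) = 0.07530 kg·m².
r = √(0.07530/1.03) = 0.2704 m.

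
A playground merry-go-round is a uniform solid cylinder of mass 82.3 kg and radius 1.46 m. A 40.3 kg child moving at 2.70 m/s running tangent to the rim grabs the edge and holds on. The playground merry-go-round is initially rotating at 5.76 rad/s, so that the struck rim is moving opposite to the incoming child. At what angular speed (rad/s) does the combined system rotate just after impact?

The axle reaction passes through the axle and exerts no torque about it; angular momentum about the axle is conserved through the impact.
I_p = ½(82.3)(1.46)² = 87.72 kg·m². Taking the sense of the child's angular momentum as positive, L_{child} = m v R = (40.3)(2.70)(1.46) = 158.9 kg·m²/s.
L_i = −I_p ω_p + m v R = −(87.72)(5.76) + 158.9 = -346.4 kg·m²/s.
After sticking, I_f = I_p + m R² = 87.72 + (40.3)(1.46)² = 173.6 kg·m².
ω_f = L_i / I_f = -346.4 / 173.6 = -1.995 rad/s.

|ω_f| ≈ 2.00 rad/s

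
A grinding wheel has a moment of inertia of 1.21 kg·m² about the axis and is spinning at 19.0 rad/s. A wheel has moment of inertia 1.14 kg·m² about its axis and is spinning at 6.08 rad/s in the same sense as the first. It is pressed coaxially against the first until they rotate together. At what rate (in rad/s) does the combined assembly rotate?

|ω_f| ≈ 12.7 rad/s

The coupling torques are internal; angular momentum about the shared axis is conserved.
Taking A's sense as positive: L = (1.210)(19.0) + (1.140)(6.08) = 29.92 kg·m²·rad/s.
Combined I = 1.210 + 1.140 = 2.350 kg·m².
ω_f = L / I = 29.92 / 2.350 = 12.73 rad/s.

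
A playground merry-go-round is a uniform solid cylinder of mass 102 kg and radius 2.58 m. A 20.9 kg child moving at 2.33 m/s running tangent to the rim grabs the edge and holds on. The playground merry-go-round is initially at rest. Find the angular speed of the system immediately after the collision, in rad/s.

|ω_f| ≈ 0.263 rad/s

The axle reaction passes through the axle and exerts no torque about it; angular momentum about the axle is conserved through the impact.
I_p = ½(102)(2.58)² = 339.5 kg·m². Taking the sense of the child's angular momentum as positive, L_{child} = m v R = (20.9)(2.33)(2.58) = 125.6 kg·m²/s.
L_i = 0 + 125.6 = 125.6 kg·m²/s.
After sticking, I_f = I_p + m R² = 339.5 + (20.9)(2.58)² = 478.6 kg·m².
ω_f = L_i / I_f = 125.6 / 478.6 = 0.2625 rad/s.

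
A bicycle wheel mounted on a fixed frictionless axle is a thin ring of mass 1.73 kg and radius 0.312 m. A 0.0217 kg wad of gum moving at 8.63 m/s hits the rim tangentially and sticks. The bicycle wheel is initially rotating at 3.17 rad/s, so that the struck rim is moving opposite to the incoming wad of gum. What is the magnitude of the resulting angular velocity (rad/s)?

|ω_f| ≈ 2.79 rad/s

About the axle the impulsive forces during the collision are internal, so angular momentum about that axis is conserved.
I_p = (1.73)(0.312)² = 0.1684 kg·m². Taking the sense of the wad of gum's angular momentum as positive, L_{wad} = m v R = (0.0217)(8.63)(0.312) = 0.05843 kg·m²/s.
L_i = −I_p ω_p + m v R = −(0.1684)(3.17) + 0.05843 = -0.4754 kg·m²/s.
After sticking, I_f = I_p + m R² = 0.1684 + (0.0217)(0.312)² = 0.1705 kg·m².
ω_f = L_i / I_f = -0.4754 / 0.1705 = -2.788 rad/s.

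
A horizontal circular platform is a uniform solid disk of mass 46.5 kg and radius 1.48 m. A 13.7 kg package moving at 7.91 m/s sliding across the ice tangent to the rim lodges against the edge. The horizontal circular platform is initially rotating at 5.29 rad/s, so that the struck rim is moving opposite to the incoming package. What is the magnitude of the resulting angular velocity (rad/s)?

The axle reaction passes through the central axle and exerts no torque about it; angular momentum about the central axle is conserved through the impact.
I_p = ½(46.5)(1.48)² = 50.93 kg·m². Taking the sense of the package's angular momentum as positive, L_{package} = m v R = (13.7)(7.91)(1.48) = 160.4 kg·m²/s.
L_i = −I_p ω_p + m v R = −(50.93)(5.29) + 160.4 = -109.0 kg·m²/s.
After sticking, I_f = I_p + m R² = 50.93 + (13.7)(1.48)² = 80.94 kg·m².
ω_f = L_i / I_f = -109.0 / 80.94 = -1.347 rad/s.

|ω_f| ≈ 1.35 rad/s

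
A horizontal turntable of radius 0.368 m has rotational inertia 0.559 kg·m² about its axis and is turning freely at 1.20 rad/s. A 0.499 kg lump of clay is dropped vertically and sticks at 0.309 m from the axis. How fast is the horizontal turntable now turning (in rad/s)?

ω_f ≈ 1.11 rad/s

The added mass arrives with no angular momentum about the axis, and any external torque about the axis is negligible, so the system's angular momentum is conserved.
Added inertia Σmr² = (0.499)(0.309)² = 0.04765 kg·m²; I_f = 0.5590 + 0.04765 = 0.6066 kg·m².
ω_f = I_p ω_i / I_f = (0.5590)(1.20) / 0.6066 = 1.106 rad/s.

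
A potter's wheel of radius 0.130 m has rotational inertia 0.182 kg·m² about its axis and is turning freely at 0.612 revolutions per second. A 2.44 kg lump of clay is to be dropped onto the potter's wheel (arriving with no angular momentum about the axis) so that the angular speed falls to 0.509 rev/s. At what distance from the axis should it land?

r ≈ 0.123 m

No external torque acts about the axis; L_before = L_after.
I_p ω_i = (I_p + m r²) ω_f ⇒ m r² = I_p(ω_i/ω_f − 1) = 0.1820(0.612/0.509 − 1) = 0.03683 kg·m².
r = √(0.03683/2.44) = 0.1229 m.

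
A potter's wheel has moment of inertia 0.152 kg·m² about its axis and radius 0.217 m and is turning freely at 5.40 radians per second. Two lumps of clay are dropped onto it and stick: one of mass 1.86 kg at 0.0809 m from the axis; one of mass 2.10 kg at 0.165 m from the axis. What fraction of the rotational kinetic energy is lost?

The added mass arrives with no angular momentum about the axis, and any external torque about the axis is negligible, so the system's angular momentum is conserved.
Added inertia Σmr² = (1.86)(0.0809)² + (2.10)(0.165)² = 0.06935 kg·m²; I_f = 0.1520 + 0.06935 = 0.2213 kg·m².
ω_f = I_p ω_i / I_f = (0.1520)(5.40) / 0.2213 = 3.708 rad/s.
KE_i = ½(0.1520)(5.400 rad/s)² = 2.216 J; KE_f = ½(0.2213)(3.708)² = 1.522 J.
Fraction lost = 0.3133.

fraction ≈ 0.313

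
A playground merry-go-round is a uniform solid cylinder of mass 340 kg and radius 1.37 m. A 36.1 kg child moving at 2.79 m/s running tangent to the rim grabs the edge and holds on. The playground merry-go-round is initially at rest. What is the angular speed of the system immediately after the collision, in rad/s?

|ω_f| ≈ 0.357 rad/s

The axle reaction passes through the axle and exerts no torque about it; angular momentum about the axle is conserved through the impact.
I_p = ½(340)(1.37)² = 319.1 kg·m². Taking the sense of the child's angular momentum as positive, L_{child} = m v R = (36.1)(2.79)(1.37) = 138.0 kg·m²/s.
L_i = 0 + 138.0 = 138.0 kg·m²/s.
After sticking, I_f = I_p + m R² = 319.1 + (36.1)(1.37)² = 386.8 kg·m².
ω_f = L_i / I_f = 138.0 / 386.8 = 0.3567 rad/s.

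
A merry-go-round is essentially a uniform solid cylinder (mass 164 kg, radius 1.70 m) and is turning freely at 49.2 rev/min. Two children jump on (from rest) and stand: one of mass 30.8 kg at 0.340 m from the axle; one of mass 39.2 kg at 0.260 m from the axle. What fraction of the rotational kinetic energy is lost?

fraction ≈ 0.0255

No external torque acts about the axle; L_before = L_after.
I_p = ½(164)(1.70)² = 237.0 kg·m².
Added inertia Σmr² = (30.8)(0.340)² + (39.2)(0.260)² = 6.210 kg·m²; I_f = 237.0 + 6.210 = 243.2 kg·m².
ω_f = I_p ω_i / I_f = (237.0)(49.2) / 243.2 = 47.94 rpm.
KE_i = ½(237.0)(5.152 rad/s)² = 3145 J; KE_f = ½(243.2)(5.021)² = 3065 J.
Fraction lost = 0.02554.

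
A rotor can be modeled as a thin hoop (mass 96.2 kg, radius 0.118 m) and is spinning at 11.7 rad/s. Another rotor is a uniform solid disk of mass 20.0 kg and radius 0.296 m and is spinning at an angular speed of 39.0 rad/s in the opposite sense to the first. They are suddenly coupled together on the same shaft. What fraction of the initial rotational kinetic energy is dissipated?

fraction ≈ 0.898

No external torque acts about the common axis, so total angular momentum is conserved.
Moments of inertia: I_A = (96.2)(0.118)² = 1.339 kg·m²; I_B = ½(20.0)(0.296)² = 0.8762 kg·m².
Taking A's sense as positive: L = (1.339)(11.7) − (0.8762)(39.0) = -18.50 kg·m²·rad/s.
Combined I = 1.339 + 0.8762 = 2.216 kg·m².
ω_f = L / I = -18.50 / 2.216 = -8.349 rad/s.
KE_i = ½ΣIω² = 758.0 J; KE_f = ½(2.216)(8.349)² = 77.22 J.
Fraction dissipated = (KE_i − KE_f)/KE_i = 0.8981.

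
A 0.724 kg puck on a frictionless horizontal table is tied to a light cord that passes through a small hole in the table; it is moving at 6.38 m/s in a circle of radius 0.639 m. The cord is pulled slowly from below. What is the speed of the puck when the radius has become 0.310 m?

v₂ ≈ 13.2 m/s

The only horizontal force on the mass is along the cord (radial), so it exerts no torque about the hole and angular momentum m v r is conserved.
v₂ = v₁ r₁ / r₂ = (6.38)(0.639) / (0.310) = 13.15 m/s.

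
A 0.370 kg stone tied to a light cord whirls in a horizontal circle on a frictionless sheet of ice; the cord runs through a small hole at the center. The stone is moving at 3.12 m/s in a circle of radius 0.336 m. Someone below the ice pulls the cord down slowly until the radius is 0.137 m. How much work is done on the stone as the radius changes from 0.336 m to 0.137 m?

W ≈ 9.03 J

The only horizontal force on the mass is along the cord (radial), so it exerts no torque about the hole and angular momentum m v r is conserved.
v₂ = v₁ r₁ / r₂ = (3.12)(0.336) / (0.137) = 7.652 m/s.
W = ΔKE = ½m(v₂² − v₁²) = 9.031 J.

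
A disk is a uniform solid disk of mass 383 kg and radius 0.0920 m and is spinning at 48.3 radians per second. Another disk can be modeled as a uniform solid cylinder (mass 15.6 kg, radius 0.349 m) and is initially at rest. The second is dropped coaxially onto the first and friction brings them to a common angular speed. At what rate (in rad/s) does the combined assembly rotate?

|ω_f| ≈ 30.5 rad/s

No external torque acts about the common axis, so total angular momentum is conserved.
Moments of inertia: I_A = ½(383)(0.0920)² = 1.621 kg·m²; I_B = ½(15.6)(0.349)² = 0.9500 kg·m².
Taking A's sense as positive: L = (1.621)(48.3) = 78.29 kg·m²·rad/s.
Combined I = 1.621 + 0.9500 = 2.571 kg·m².
ω_f = L / I = 78.29 / 2.571 = 30.45 rad/s.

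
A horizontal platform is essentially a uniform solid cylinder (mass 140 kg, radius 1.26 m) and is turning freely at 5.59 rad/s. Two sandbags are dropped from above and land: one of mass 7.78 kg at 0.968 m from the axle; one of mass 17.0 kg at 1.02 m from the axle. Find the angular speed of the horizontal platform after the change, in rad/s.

ω_f ≈ 4.56 rad/s

The added mass arrives with no angular momentum about the axle, and any external torque about the axle is negligible, so the system's angular momentum is conserved.
I_p = ½(140)(1.26)² = 111.1 kg·m².
Added inertia Σmr² = (7.78)(0.968)² + (17.0)(1.02)² = 24.98 kg·m²; I_f = 111.1 + 24.98 = 136.1 kg·m².
ω_f = I_p ω_i / I_f = (111.1)(5.59) / 136.1 = 4.564 rad/s.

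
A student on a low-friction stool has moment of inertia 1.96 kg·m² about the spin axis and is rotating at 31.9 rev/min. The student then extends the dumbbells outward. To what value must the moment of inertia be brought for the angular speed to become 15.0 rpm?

I₂ ≈ 4.17 kg·m²

Angular momentum about the spin axis is conserved since the torque about it is zero.
I₂ = I₁ω₁ / ω₂ = (1.96)(31.9) / (15.0) = 4.168 kg·m².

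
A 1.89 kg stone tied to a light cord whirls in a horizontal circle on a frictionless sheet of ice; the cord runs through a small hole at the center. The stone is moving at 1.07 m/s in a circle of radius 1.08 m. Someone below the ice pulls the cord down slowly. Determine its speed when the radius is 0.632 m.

v₂ ≈ 1.83 m/s

Central (radial) force ⇒ zero torque about the center ⇒ m v r is constant.
v₂ = v₁ r₁ / r₂ = (1.07)(1.08) / (0.632) = 1.828 m/s.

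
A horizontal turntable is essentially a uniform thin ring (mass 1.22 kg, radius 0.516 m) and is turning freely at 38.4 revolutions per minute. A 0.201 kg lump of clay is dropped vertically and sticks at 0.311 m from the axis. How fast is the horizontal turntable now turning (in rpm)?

ω_f ≈ 36.2 rpm

No external torque acts about the axis; L_before = L_after.
I_p = (1.22)(0.516)² = 0.3248 kg·m².
Added inertia Σmr² = (0.201)(0.311)² = 0.01944 kg·m²; I_f = 0.3248 + 0.01944 = 0.3443 kg·m².
ω_f = I_p ω_i / I_f = (0.3248)(38.4) / 0.3443 = 36.23 rpm.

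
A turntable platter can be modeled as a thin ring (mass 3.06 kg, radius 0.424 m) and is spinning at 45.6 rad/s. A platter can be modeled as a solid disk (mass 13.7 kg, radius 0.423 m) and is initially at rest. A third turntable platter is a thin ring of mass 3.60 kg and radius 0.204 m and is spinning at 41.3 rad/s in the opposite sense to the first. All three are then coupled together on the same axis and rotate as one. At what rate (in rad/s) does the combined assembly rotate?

|ω_f| ≈ 9.81 rad/s

No external torque acts about the common axis, so total angular momentum is conserved.
Moments of inertia: I_A = (3.06)(0.424)² = 0.5501 kg·m²; I_B = ½(13.7)(0.423)² = 1.226 kg·m²; I_C = (3.60)(0.204)² = 0.1498 kg·m².
Taking A's sense as positive: L = (0.5501)(45.6) − (0.1498)(41.3) = 18.90 kg·m²·rad/s.
Combined I = 0.5501 + 1.226 + 0.1498 = 1.926 kg·m².
ω_f = L / I = 18.90 / 1.926 = 9.814 rad/s.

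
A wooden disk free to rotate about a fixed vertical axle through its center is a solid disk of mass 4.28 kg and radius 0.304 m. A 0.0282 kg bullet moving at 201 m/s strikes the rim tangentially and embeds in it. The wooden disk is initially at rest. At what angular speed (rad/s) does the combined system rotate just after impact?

The axle reaction passes through the axle and exerts no torque about it; angular momentum about the axle is conserved through the impact.
I_p = ½(4.28)(0.304)² = 0.1978 kg·m². Taking the sense of the bullet's angular momentum as positive, L_{bullet} = m v R = (0.0282)(201)(0.304) = 1.723 kg·m²/s.
L_i = 0 + 1.723 = 1.723 kg·m²/s.
After sticking, I_f = I_p + m R² = 0.1978 + (0.0282)(0.304)² = 0.2004 kg·m².
ω_f = L_i / I_f = 1.723 / 0.2004 = 8.599 rad/s.

|ω_f| ≈ 8.60 rad/s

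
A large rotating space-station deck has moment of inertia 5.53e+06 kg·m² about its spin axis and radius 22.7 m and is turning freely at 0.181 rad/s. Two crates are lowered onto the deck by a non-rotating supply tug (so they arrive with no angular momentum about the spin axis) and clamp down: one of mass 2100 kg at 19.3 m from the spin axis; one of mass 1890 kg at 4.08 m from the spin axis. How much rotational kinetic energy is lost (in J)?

The added mass arrives with no angular momentum about the spin axis, and any external torque about the spin axis is negligible, so the system's angular momentum is conserved.
Added inertia Σmr² = (2100)(19.3)² + (1890)(4.08)² = 8.137e+05 kg·m²; I_f = 5.530e+06 + 8.137e+05 = 6.344e+06 kg·m².
ω_f = I_p ω_i / I_f = (5.530e+06)(0.181) / 6.344e+06 = 0.1578 rad/s.
KE_i = ½(5.530e+06)(0.1810 rad/s)² = 90580 J; KE_f = ½(6.344e+06)(0.1578)² = 78970 J.

energy lost ≈ 11600 J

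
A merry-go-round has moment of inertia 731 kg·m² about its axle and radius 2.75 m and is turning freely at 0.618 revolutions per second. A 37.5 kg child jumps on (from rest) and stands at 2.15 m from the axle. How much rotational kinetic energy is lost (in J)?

No external torque acts about the axle; L_before = L_after.
Added inertia Σmr² = (37.5)(2.15)² = 173.3 kg·m²; I_f = 731.0 + 173.3 = 904.3 kg·m².
ω_f = I_p ω_i / I_f = (731.0)(0.618) / 904.3 = 0.4995 rev/s.
KE_i = ½(731.0)(3.883 rad/s)² = 5511 J; KE_f = ½(904.3)(3.139)² = 4455 J.

energy lost ≈ 1060 J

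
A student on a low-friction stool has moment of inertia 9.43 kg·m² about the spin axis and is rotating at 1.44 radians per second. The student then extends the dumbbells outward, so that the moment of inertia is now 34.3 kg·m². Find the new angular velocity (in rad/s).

ω₂ ≈ 0.396 rad/s

With no external torque about the axis, L is conserved: I₁ω₁ = I₂ω₂.
ω₂ = I₁ω₁ / I₂ = (9.430)(1.44 rad/s) / (34.30) = 0.3959 rad/s.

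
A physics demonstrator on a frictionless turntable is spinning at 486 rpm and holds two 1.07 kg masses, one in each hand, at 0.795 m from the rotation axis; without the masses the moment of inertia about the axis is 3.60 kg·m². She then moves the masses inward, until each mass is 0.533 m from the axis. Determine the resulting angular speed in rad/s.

With no external torque about the axis, L is conserved: I₁ω₁ = I₂ω₂.
I₁ = 3.60 + 2(1.07)(0.795)² = 4.953 kg·m²; I₂ = 3.60 + 2(1.07)(0.533)² = 4.208 kg·m².
ω₂ = I₁ω₁ / I₂ = (4.953)(486 rpm) / (4.208) = 572.0 rpm = 59.90 rad/s.

ω₂ ≈ 59.9 rad/s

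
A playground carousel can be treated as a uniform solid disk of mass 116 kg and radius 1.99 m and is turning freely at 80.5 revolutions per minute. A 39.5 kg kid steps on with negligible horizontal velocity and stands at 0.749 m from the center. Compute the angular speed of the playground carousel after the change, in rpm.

ω_f ≈ 73.4 rpm

No external torque acts about the center; L_before = L_after.
I_p = ½(116)(1.99)² = 229.7 kg·m².
Added inertia Σmr² = (39.5)(0.749)² = 22.16 kg·m²; I_f = 229.7 + 22.16 = 251.8 kg·m².
ω_f = I_p ω_i / I_f = (229.7)(80.5) / 251.8 = 73.42 rpm.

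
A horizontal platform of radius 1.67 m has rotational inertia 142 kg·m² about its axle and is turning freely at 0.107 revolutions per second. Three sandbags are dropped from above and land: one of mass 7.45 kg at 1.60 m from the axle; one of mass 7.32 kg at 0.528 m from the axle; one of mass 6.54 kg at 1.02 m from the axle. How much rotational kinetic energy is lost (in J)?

The added mass arrives with no angular momentum about the axle, and any external torque about the axle is negligible, so the system's angular momentum is conserved.
Added inertia Σmr² = (7.45)(1.60)² + (7.32)(0.528)² + (6.54)(1.02)² = 27.92 kg·m²; I_f = 142.0 + 27.92 = 169.9 kg·m².
ω_f = I_p ω_i / I_f = (142.0)(0.107) / 169.9 = 0.08942 rev/s.
KE_i = ½(142.0)(0.6723 rad/s)² = 32.09 J; KE_f = ½(169.9)(0.5618)² = 26.82 J.

energy lost ≈ 5.27 J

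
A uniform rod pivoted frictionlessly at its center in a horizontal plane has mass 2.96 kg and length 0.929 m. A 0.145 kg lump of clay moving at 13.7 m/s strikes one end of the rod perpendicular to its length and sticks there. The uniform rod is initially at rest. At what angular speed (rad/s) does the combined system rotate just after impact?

About the pivot the impulsive forces during the collision are internal, so angular momentum about that axis is conserved.
I_p = (1/12)(2.96)(0.929)² = 0.2129 kg·m². Taking the sense of the lump of clay's angular momentum as positive, L_{lump} = m v R = (0.145)(13.7)(0.929/2) = 0.9227 kg·m²/s.
L_i = 0 + 0.9227 = 0.9227 kg·m²/s.
After sticking, I_f = I_p + m R² = 0.2129 + (0.145)(0.929/2)² = 0.2442 kg·m².
ω_f = L_i / I_f = 0.9227 / 0.2442 = 3.779 rad/s.

|ω_f| ≈ 3.78 rad/s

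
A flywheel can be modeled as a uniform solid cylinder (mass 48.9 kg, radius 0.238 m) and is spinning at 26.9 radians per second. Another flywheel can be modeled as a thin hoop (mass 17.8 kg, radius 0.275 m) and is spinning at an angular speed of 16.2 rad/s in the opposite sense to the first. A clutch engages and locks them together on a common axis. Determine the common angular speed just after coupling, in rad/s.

No external torque acts about the common axis, so total angular momentum is conserved.
Moments of inertia: I_A = ½(48.9)(0.238)² = 1.385 kg·m²; I_B = (17.8)(0.275)² = 1.346 kg·m².
Taking A's sense as positive: L = (1.385)(26.9) − (1.346)(16.2) = 15.45 kg·m²·rad/s.
Combined I = 1.385 + 1.346 = 2.731 kg·m².
ω_f = L / I = 15.45 / 2.731 = 5.656 rad/s.

|ω_f| ≈ 5.66 rad/s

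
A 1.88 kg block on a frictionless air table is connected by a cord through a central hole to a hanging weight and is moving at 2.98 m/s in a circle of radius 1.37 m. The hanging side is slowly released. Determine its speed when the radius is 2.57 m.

Central (radial) force ⇒ zero torque about the center ⇒ m v r is constant.
v₂ = v₁ r₁ / r₂ = (2.98)(1.37) / (2.57) = 1.589 m/s.

v₂ ≈ 1.59 m/s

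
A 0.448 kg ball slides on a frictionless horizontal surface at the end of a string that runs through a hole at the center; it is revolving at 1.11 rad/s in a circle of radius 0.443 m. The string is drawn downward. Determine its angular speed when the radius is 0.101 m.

ω₂ ≈ 21.4 rad/s

The constraining force is radial, so m r² ω about the center is conserved.
ω₂ = ω₁ (r₁/r₂)² = (1.11)(0.443/0.101)² = 21.35 rad/s.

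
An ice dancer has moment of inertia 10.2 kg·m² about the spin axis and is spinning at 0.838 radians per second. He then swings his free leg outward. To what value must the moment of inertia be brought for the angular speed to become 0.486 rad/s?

I₂ ≈ 17.6 kg·m²

With no external torque about the axis, L is conserved: I₁ω₁ = I₂ω₂.
I₂ = I₁ω₁ / ω₂ = (10.2)(0.838) / (0.486) = 17.59 kg·m².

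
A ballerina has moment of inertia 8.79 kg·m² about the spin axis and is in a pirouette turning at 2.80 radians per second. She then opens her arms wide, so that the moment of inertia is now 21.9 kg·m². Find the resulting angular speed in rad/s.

ω₂ ≈ 1.12 rad/s

With no external torque about the axis, L is conserved: I₁ω₁ = I₂ω₂.
ω₂ = I₁ω₁ / I₂ = (8.790)(2.80 rad/s) / (21.90) = 1.124 rad/s.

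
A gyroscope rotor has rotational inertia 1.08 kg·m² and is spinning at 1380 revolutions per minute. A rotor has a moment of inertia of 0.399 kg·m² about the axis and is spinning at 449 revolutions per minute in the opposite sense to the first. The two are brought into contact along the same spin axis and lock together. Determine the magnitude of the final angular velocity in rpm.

|ω_f| ≈ 887 rpm

The coupling torques are internal; angular momentum about the shared axis is conserved.
Taking A's sense as positive: L = (1.080)(1380) − (0.3990)(449) = 1311 kg·m²·rpm.
Combined I = 1.080 + 0.3990 = 1.479 kg·m².
ω_f = L / I = 1311 / 1.479 = 886.6 rpm.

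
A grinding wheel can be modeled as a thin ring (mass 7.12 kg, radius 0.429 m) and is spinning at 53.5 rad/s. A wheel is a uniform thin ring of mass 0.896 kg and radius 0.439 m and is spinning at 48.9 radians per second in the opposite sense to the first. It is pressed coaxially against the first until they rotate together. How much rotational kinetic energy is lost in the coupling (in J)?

ΔKE lost ≈ 800 J

The coupling torques are internal; angular momentum about the shared axis is conserved.
Moments of inertia: I_A = (7.12)(0.429)² = 1.310 kg·m²; I_B = (0.896)(0.439)² = 0.1727 kg·m².
Taking A's sense as positive: L = (1.310)(53.5) − (0.1727)(48.9) = 61.66 kg·m²·rad/s.
Combined I = 1.310 + 0.1727 = 1.483 kg·m².
ω_f = L / I = 61.66 / 1.483 = 41.58 rad/s.
KE_i = ½ΣIω² = 2082 J; KE_f = ½(1.483)(41.58)² = 1282 J.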